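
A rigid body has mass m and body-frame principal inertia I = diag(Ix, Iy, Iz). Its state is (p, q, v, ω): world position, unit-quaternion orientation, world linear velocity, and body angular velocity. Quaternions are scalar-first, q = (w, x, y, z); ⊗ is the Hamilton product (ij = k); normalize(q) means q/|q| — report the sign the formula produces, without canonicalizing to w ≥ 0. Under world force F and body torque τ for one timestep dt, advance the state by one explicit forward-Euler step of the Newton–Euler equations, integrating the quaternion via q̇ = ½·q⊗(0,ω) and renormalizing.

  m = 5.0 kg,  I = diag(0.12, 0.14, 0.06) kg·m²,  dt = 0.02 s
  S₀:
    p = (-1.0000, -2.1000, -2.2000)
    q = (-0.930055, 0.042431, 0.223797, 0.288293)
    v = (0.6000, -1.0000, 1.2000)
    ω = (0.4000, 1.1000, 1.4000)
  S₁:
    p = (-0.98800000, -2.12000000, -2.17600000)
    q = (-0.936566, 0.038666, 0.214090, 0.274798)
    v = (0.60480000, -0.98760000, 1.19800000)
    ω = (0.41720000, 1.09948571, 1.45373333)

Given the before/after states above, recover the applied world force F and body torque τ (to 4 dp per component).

F = (1.2000, 3.1000, -0.5000)
τ = (-0.0200, 0.0300, 0.1700)

Δv = v₁−v₀ = (0.00480000, 0.01240000, -0.00200000)
applied force F = (1.2000, 3.1000, -0.5000)
ω₁ − ω₀ = (0.01720000, -0.00051429, 0.05373333)
τ = I·(Δω/dt) + ω₀×(Iω₀) = (-0.0200, 0.0300, 0.1700)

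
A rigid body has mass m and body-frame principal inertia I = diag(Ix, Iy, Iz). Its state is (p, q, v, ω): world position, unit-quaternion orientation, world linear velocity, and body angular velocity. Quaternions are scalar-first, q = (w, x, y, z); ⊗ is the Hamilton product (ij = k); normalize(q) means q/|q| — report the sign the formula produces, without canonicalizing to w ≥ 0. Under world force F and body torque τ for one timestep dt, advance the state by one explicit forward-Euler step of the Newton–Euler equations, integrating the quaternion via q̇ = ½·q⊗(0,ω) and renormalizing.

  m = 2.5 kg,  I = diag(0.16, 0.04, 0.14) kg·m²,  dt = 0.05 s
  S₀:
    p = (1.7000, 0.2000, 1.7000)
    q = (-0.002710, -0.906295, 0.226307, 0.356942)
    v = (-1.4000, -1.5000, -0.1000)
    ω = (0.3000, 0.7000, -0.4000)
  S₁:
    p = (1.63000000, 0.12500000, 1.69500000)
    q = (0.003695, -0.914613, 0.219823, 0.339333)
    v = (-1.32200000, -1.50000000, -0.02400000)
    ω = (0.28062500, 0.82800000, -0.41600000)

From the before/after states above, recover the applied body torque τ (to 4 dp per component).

ω₁ − ω₀ = (-0.01937500, 0.12800000, -0.01600000)
τ = I·(Δω/dt) + ω₀×(Iω₀) = (-0.0900, 0.1000, -0.0700)

τ = (-0.0900, 0.1000, -0.0700)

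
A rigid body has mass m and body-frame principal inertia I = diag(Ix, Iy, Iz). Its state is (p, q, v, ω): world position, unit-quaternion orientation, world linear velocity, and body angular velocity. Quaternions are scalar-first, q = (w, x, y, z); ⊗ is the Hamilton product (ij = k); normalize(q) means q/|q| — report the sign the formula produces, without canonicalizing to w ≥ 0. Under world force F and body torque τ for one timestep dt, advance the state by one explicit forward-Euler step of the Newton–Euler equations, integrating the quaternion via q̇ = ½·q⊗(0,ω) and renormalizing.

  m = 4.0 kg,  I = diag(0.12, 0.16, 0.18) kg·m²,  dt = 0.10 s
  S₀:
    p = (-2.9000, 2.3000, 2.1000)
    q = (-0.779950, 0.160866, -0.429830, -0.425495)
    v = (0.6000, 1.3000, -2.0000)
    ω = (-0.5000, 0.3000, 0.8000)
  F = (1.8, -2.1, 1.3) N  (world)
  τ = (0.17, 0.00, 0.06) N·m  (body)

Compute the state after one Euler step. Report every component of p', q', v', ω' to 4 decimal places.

p' = (-2.8400, 2.4300, 1.9000)
q' = (-0.7515, 0.1693, -0.4368, -0.4645)
v' = (0.6450, 1.2475, -1.9675)
ω' = (-0.3623, 0.2850, 0.8367)

p' = p + v·dt = (-2.8400, 2.4300, 1.9000)
v' = v + a·dt = (0.6450, 1.2475, -1.9675)
ω×(Iω) gyroscopic = (0.0048, 0.0240, -0.0060)
α = I⁻¹(τ − ω×Iω) = (1.3767, -0.1500, 0.3667)
ω + α·dt = (-0.3623, 0.2850, 0.8367)
q⊗(0,ω) = (0.5497780, 0.1737595, -0.1499303, -0.7906152)
q + ½dt·q⊗(0,ω), renormalized = (-0.7515, 0.1693, -0.4368, -0.4645)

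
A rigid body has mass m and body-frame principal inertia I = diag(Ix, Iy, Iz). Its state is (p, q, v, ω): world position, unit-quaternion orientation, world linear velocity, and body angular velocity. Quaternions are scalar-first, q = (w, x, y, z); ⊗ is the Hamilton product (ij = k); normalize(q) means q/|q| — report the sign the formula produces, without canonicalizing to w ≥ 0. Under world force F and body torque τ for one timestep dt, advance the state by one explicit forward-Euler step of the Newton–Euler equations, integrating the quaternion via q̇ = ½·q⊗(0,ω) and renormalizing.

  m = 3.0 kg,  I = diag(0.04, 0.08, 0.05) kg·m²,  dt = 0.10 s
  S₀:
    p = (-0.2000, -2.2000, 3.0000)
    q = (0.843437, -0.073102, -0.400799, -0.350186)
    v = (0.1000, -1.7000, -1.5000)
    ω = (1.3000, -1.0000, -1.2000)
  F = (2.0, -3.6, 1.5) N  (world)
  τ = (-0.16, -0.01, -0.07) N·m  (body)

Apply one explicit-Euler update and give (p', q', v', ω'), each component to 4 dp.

precession coupling ω×(Iω) = (-0.0360, 0.0156, -0.0520)
angular accel α = (-3.1000, -0.3200, -0.3600)
ω + α·dt = (0.9900, -1.0320, -1.2360)
2q̇ = q⊗(0,ω) = (-0.7259896, 1.2272409, -1.3864012, -0.4179837)
q' = normalize(q + ½dt·q⊗(0,ω)) = (0.8030, -0.0117, -0.4677, -0.3692)
a = F/m = (0.6667, -1.2000, 0.5000)
p + v·dt = (-0.1900, -2.3700, 2.8500)
new velocity v' = (0.1667, -1.8200, -1.4500)

p' = (-0.1900, -2.3700, 2.8500)
q' = (0.8030, -0.0117, -0.4677, -0.3692)
v' = (0.1667, -1.8200, -1.4500)
ω' = (0.9900, -1.0320, -1.2360)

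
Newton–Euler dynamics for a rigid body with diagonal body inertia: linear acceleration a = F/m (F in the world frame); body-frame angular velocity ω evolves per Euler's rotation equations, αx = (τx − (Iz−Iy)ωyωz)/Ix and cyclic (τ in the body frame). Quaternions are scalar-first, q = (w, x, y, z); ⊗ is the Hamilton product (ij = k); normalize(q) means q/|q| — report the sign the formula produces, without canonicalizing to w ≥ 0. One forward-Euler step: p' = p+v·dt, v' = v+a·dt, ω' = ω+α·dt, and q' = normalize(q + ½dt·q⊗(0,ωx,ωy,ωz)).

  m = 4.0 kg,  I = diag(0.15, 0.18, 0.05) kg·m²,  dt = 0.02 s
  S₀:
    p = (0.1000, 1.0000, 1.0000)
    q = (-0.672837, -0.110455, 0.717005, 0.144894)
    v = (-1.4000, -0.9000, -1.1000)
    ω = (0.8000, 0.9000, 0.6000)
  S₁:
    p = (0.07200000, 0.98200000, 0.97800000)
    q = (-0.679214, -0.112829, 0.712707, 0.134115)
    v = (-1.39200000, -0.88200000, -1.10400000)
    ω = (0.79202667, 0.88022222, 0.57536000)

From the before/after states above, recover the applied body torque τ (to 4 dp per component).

Δω = ω₁−ω₀ = (-0.00797333, -0.01977778, -0.02464000)
applied torque τ = (-0.1300, -0.1300, -0.0400)

τ = (-0.1300, -0.1300, -0.0400)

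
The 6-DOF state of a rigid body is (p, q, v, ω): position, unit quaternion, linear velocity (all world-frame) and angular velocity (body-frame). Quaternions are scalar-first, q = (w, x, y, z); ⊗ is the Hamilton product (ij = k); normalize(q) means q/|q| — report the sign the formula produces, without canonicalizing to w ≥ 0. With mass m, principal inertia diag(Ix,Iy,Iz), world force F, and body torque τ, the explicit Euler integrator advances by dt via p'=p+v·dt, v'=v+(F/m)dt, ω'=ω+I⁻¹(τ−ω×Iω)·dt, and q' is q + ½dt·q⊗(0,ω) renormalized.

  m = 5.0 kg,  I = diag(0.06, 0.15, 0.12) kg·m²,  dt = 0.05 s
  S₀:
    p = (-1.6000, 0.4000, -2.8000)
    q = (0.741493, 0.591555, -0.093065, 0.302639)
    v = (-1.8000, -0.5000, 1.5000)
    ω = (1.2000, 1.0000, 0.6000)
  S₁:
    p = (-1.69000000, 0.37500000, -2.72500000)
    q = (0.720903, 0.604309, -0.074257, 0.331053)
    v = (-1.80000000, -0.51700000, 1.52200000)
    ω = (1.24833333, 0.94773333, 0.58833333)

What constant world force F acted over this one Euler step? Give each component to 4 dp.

Δv = v₁−v₀ = (0.00000000, -0.01700000, 0.02200000)
m·(v₁−v₀)/dt = (0.0000, -1.7000, 2.2000)

F = (0.0000, -1.7000, 2.2000)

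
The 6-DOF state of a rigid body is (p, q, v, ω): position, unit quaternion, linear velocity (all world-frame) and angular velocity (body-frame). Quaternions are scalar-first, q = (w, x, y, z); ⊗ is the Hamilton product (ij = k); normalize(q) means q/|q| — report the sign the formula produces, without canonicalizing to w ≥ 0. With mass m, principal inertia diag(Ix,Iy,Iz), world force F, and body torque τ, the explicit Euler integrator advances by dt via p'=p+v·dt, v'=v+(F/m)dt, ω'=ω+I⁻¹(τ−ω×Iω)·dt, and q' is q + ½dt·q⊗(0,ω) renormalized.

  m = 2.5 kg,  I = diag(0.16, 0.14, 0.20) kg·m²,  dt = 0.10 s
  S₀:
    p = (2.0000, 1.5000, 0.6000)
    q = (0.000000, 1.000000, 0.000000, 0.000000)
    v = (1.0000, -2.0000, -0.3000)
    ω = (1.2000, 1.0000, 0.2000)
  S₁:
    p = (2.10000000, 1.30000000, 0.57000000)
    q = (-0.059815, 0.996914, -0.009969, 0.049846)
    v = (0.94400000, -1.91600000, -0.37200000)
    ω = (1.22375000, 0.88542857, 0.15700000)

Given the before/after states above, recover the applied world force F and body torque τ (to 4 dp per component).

F = (-1.4000, 2.1000, -1.8000)
τ = (0.0500, -0.1700, -0.1100)

Δv = v₁−v₀ = (-0.05600000, 0.08400000, -0.07200000)
m·(v₁−v₀)/dt = (-1.4000, 2.1000, -1.8000)
rate change Δω = (0.02375000, -0.11457143, -0.04300000)
precession coupling = (0.0120, -0.0096, -0.0240)
applied torque τ = (0.0500, -0.1700, -0.1100)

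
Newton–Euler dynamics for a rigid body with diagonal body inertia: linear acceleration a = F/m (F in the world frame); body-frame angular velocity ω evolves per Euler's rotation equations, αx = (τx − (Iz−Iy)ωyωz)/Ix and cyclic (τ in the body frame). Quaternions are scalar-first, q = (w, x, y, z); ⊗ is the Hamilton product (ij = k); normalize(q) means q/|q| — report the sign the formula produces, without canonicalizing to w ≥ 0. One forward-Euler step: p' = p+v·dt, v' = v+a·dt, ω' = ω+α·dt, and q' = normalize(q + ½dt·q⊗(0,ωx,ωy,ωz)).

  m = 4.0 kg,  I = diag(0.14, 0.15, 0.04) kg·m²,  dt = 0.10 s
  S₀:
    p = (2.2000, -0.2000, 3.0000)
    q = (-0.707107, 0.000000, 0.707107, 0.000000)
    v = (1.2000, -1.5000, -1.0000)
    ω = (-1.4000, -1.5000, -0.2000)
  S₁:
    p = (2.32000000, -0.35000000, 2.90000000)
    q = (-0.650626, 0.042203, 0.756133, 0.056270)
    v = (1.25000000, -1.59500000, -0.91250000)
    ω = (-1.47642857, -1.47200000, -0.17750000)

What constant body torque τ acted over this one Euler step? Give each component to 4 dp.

Δω = ω₁−ω₀ = (-0.07642857, 0.02800000, 0.02250000)
I·α + gyro = (-0.1400, 0.0700, 0.0300)

τ = (-0.1400, 0.0700, 0.0300)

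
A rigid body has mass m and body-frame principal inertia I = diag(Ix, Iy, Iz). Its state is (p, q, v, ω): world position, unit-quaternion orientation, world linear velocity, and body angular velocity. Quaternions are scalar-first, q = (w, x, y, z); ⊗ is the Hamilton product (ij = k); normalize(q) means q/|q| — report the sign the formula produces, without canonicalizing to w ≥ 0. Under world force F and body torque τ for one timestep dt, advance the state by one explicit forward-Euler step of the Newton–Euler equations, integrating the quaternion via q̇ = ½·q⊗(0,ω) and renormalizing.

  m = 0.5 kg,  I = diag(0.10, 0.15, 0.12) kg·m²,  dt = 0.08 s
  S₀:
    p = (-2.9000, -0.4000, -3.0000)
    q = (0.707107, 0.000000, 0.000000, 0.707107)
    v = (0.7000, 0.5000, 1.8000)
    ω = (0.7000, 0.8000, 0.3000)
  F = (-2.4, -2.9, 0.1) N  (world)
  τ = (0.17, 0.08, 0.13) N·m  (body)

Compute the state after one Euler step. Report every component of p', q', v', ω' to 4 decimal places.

p' = (-2.8440, -0.3600, -2.8560)
q' = (0.6979, -0.0028, 0.0424, 0.7149)
v' = (0.3160, 0.0360, 1.8160)
ω' = (0.8418, 0.8449, 0.3680)

angular accel α = (1.7720, 0.5613, 0.8500)
ω + α·dt = (0.8418, 0.8449, 0.3680)
q⊗(0,ω) = (-0.2121321, -0.0707107, 1.0606605, 0.2121321)
q + ½dt·q⊗(0,ω), renormalized = (0.6979, -0.0028, 0.0424, 0.7149)
linear accel F/m = (-4.8000, -5.8000, 0.2000)
p' = p + v·dt = (-2.8440, -0.3600, -2.8560)
v + (F/m)dt = (0.3160, 0.0360, 1.8160)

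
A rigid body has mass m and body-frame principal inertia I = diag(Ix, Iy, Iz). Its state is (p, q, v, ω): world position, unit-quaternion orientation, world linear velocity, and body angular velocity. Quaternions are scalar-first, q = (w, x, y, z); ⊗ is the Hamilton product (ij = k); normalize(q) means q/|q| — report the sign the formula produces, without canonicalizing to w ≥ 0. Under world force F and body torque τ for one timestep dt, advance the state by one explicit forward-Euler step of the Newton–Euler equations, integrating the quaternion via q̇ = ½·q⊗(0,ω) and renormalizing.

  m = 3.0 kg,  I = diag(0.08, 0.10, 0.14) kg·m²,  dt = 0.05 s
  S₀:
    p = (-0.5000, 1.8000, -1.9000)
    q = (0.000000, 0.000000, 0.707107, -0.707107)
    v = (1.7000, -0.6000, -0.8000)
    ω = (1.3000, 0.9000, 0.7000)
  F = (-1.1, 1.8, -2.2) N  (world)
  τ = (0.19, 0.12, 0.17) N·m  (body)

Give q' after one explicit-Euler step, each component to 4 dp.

q' = (-0.0035, 0.0283, 0.6835, -0.7294)

q⊗(0,ω) = (-0.1414214, 1.1313712, -0.9192391, -0.9192391)
q + ½dt·q⊗(0,ω), renormalized = (-0.0035, 0.0283, 0.6835, -0.7294)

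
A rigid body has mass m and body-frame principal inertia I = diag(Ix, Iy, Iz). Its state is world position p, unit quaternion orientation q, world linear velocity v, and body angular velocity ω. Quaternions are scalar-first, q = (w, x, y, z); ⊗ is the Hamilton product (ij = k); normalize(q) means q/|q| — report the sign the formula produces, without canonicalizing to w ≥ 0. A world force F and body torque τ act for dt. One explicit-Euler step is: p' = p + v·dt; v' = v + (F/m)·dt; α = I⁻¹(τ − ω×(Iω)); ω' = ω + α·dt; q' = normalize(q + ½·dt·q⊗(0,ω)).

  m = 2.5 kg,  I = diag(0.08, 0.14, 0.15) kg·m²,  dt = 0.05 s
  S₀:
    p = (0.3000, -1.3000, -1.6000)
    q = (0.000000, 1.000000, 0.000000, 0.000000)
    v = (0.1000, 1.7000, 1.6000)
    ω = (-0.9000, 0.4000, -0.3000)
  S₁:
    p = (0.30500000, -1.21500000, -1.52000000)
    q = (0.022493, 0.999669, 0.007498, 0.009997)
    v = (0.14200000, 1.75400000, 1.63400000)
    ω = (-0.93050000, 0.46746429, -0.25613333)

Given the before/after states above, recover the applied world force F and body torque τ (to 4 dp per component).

velocity change Δv = (0.04200000, 0.05400000, 0.03400000)
applied force F = (2.1000, 2.7000, 1.7000)
Δω = ω₁−ω₀ = (-0.03050000, 0.06746429, 0.04386667)
τ = I·(Δω/dt) + ω₀×(Iω₀) = (-0.0500, 0.1700, 0.1100)

F = (2.1000, 2.7000, 1.7000)
τ = (-0.0500, 0.1700, 0.1100)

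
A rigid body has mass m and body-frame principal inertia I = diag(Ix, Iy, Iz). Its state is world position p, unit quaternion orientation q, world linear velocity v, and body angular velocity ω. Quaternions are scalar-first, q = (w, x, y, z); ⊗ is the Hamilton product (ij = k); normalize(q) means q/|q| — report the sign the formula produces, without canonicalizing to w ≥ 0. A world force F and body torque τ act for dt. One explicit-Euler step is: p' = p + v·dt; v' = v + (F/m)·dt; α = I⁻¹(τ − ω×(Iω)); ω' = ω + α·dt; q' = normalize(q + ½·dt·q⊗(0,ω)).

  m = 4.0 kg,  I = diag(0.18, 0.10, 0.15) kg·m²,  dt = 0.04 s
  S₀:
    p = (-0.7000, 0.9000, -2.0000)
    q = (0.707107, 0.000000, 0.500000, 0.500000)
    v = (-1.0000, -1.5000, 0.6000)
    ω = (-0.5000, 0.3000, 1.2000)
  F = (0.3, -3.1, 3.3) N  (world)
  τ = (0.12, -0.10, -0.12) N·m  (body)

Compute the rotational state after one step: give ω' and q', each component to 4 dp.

ω' = (-0.4773, 0.2672, 1.1648)
q' = (0.6919, 0.0019, 0.4991, 0.5218)

precession coupling ω×(Iω) = (0.0180, -0.0180, 0.0120)
angular accel α = (0.5667, -0.8200, -0.8800)
new body rate ω' = (-0.4773, 0.2672, 1.1648)
2q̇ = q⊗(0,ω) = (-0.7500000, 0.0964465, -0.0378679, 1.0985284)
q + ½dt·q⊗(0,ω), renormalized = (0.6919, 0.0019, 0.4991, 0.5218)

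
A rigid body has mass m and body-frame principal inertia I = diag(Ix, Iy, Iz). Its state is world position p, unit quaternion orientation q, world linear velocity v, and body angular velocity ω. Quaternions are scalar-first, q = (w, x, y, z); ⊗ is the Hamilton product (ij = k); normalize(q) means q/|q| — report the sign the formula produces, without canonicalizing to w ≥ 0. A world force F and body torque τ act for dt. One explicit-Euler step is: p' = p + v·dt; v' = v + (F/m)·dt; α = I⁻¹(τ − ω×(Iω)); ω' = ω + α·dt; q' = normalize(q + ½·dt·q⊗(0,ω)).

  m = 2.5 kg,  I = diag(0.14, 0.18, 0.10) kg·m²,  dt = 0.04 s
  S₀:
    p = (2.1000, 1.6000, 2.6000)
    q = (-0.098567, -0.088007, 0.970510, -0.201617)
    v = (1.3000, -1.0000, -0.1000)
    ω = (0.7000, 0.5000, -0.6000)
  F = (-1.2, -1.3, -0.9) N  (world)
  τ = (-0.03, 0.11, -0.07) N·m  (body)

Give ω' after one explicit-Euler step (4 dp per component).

ω' = (0.6846, 0.5282, -0.6336)

gyro term ω×Iω = (0.0240, -0.0168, 0.0140)
(τ − ω×Iω)/I = (-0.3857, 0.7044, -0.8400)
ω + α·dt = (0.6846, 0.5282, -0.6336)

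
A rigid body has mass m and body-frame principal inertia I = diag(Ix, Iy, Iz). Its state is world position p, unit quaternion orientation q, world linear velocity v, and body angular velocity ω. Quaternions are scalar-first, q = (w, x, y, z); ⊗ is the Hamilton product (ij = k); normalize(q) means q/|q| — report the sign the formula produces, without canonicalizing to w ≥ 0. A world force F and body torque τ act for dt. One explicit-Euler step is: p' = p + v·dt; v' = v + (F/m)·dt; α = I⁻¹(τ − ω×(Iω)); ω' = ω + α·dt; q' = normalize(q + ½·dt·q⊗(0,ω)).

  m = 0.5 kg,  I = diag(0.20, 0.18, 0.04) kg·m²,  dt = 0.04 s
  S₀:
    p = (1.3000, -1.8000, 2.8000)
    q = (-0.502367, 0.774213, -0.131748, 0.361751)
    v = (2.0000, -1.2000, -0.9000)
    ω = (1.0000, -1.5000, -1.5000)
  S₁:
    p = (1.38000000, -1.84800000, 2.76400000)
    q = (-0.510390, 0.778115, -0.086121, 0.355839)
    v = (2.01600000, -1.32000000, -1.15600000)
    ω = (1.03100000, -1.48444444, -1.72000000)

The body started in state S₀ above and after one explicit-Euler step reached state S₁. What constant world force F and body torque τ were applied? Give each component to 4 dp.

F = (0.2000, -1.5000, -3.2000)
τ = (-0.1600, -0.1700, -0.1900)

ω₁ − ω₀ = (0.03100000, 0.01555556, -0.22000000)
precession coupling = (-0.3150, -0.2400, 0.0300)
τ = I·(Δω/dt) + ω₀×(Iω₀) = (-0.1600, -0.1700, -0.1900)
velocity change Δv = (0.01600000, -0.12000000, -0.25600000)
applied force F = (0.2000, -1.5000, -3.2000)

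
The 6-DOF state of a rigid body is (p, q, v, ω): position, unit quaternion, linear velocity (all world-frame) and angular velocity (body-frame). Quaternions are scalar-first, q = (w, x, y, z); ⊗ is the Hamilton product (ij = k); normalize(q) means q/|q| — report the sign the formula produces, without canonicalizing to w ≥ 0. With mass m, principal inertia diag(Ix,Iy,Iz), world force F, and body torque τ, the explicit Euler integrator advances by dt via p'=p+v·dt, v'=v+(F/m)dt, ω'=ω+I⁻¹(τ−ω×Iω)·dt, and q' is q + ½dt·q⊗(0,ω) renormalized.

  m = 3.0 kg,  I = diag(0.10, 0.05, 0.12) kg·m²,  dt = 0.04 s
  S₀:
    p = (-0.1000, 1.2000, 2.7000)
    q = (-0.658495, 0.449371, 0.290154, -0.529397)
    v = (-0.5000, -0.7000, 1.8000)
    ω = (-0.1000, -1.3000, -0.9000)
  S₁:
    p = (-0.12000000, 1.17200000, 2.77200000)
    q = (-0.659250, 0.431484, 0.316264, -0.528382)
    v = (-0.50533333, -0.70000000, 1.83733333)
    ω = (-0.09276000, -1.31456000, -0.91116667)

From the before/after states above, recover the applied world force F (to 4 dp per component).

v₁ − v₀ = (-0.00533333, 0.00000000, 0.03733333)
m·(v₁−v₀)/dt = (-0.4000, 0.0000, 2.8000)

F = (-0.4000, 0.0000, 2.8000)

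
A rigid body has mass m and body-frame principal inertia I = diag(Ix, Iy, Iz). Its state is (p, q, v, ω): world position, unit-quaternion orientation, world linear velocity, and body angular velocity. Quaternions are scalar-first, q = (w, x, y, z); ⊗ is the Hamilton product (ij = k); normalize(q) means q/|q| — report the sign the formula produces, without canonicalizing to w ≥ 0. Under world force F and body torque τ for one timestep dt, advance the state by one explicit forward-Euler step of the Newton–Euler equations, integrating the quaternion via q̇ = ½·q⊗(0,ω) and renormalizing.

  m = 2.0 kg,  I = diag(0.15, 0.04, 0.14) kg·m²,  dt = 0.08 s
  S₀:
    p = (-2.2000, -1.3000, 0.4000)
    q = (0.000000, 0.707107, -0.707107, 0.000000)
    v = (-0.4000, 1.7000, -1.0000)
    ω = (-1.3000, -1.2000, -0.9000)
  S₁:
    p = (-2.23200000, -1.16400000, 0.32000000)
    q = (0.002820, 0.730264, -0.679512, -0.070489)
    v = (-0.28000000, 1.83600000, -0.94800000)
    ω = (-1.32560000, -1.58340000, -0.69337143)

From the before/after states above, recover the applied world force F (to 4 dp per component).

F = (3.0000, 3.4000, 1.3000)

v₁ − v₀ = (0.12000000, 0.13600000, 0.05200000)
m·(v₁−v₀)/dt = (3.0000, 3.4000, 1.3000)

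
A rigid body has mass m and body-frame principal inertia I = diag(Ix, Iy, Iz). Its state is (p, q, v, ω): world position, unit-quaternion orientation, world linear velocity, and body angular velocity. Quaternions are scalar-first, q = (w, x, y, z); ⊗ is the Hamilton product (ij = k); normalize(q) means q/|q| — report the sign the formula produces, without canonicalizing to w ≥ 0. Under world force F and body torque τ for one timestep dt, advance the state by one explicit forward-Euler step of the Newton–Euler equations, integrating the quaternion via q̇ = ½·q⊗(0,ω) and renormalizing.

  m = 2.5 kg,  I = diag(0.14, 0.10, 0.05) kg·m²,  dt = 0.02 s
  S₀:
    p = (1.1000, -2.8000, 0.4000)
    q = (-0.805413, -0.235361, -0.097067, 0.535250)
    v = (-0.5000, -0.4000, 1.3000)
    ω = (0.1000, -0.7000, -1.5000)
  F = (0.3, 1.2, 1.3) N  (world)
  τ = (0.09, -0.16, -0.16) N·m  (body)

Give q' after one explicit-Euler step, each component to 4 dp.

q' = (-0.7977, -0.2309, -0.0944, 0.5490)

Hamilton product q⊗(0,ω) = (0.7584642, 0.4397342, 0.2642726, 1.3825789)
updated quaternion q' = (-0.7977, -0.2309, -0.0944, 0.5490)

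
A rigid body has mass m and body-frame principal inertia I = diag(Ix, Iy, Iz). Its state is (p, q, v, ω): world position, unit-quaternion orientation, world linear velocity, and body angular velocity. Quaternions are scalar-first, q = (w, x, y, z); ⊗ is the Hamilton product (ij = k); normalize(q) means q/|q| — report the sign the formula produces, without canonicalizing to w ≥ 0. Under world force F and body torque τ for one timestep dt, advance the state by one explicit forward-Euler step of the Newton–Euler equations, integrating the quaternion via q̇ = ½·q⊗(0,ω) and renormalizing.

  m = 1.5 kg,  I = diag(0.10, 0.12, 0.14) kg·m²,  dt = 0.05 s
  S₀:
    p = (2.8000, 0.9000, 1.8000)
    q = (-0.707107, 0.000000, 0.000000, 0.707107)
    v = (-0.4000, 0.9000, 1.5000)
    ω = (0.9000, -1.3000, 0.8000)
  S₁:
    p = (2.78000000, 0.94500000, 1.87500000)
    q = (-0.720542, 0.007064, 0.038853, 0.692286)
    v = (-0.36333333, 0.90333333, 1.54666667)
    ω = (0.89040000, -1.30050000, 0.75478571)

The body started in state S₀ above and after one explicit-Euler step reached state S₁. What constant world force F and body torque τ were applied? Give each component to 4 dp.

F = (1.1000, 0.1000, 1.4000)
τ = (-0.0400, -0.0300, -0.1500)

Δω = ω₁−ω₀ = (-0.00960000, -0.00050000, -0.04521429)
ω₀×(Iω₀) = (-0.0208, -0.0288, -0.0234)
I·α + gyro = (-0.0400, -0.0300, -0.1500)
v₁ − v₀ = (0.03666667, 0.00333333, 0.04666667)
applied force F = (1.1000, 0.1000, 1.4000)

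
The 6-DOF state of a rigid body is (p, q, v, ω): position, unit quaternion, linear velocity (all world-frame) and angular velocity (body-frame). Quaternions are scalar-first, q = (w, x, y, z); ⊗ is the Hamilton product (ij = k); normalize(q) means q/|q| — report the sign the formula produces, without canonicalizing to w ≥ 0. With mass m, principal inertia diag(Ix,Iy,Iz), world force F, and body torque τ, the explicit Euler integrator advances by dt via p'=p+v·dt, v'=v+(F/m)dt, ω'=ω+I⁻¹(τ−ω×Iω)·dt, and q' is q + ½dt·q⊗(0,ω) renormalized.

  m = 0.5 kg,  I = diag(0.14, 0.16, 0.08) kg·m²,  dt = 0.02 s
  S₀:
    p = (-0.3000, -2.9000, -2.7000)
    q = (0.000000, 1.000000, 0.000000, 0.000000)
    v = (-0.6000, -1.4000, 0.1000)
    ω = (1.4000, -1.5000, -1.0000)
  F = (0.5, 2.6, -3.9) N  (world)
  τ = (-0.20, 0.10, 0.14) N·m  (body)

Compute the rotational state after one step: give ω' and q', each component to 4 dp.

ω' = (1.3886, -1.4770, -0.9545)
q' = (-0.0140, 0.9997, 0.0100, -0.0150)

(τ − ω×Iω)/I = (-0.5714, 1.1500, 2.2750)
ω + α·dt = (1.3886, -1.4770, -0.9545)
2q̇ = q⊗(0,ω) = (-1.4000000, 0.0000000, 1.0000000, -1.5000000)
q + ½dt·q⊗(0,ω), renormalized = (-0.0140, 0.9997, 0.0100, -0.0150)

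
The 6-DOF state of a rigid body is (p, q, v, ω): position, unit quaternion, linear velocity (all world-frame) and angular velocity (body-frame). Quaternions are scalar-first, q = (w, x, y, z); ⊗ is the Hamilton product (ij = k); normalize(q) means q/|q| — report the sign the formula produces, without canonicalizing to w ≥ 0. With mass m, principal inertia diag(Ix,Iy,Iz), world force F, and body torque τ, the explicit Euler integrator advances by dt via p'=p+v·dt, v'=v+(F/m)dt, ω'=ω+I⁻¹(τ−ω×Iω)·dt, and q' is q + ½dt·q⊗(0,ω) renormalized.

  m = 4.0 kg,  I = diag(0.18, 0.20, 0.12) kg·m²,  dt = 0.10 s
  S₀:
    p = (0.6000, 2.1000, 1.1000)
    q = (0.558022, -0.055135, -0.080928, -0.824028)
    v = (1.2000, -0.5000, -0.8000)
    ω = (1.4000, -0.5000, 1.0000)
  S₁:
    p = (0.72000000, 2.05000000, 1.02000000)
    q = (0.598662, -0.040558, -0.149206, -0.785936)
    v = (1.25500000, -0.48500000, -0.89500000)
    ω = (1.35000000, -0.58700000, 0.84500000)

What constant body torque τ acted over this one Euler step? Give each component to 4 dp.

ω₁ − ω₀ = (-0.05000000, -0.08700000, -0.15500000)
gyro term ω₀×Iω₀ = (0.0400, 0.0840, -0.0140)
τ = I·(Δω/dt) + ω₀×(Iω₀) = (-0.0500, -0.0900, -0.2000)

τ = (-0.0500, -0.0900, -0.2000)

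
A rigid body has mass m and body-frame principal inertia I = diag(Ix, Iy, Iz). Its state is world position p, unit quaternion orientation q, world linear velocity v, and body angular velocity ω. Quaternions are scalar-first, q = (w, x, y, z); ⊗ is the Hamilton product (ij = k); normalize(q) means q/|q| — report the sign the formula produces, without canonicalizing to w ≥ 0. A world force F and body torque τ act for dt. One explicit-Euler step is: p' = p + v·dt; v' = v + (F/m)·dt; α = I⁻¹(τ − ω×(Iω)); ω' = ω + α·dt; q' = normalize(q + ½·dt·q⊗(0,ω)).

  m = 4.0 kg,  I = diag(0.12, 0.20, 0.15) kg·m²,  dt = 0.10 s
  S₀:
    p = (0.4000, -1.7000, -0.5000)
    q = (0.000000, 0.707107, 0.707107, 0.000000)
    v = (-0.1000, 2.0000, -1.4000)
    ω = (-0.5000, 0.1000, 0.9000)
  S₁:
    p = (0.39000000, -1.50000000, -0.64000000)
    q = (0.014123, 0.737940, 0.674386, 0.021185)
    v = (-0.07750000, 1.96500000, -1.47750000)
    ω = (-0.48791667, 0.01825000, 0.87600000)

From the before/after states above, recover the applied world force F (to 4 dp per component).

Δv = v₁−v₀ = (0.02250000, -0.03500000, -0.07750000)
m·(v₁−v₀)/dt = (0.9000, -1.4000, -3.1000)

F = (0.9000, -1.4000, -3.1000)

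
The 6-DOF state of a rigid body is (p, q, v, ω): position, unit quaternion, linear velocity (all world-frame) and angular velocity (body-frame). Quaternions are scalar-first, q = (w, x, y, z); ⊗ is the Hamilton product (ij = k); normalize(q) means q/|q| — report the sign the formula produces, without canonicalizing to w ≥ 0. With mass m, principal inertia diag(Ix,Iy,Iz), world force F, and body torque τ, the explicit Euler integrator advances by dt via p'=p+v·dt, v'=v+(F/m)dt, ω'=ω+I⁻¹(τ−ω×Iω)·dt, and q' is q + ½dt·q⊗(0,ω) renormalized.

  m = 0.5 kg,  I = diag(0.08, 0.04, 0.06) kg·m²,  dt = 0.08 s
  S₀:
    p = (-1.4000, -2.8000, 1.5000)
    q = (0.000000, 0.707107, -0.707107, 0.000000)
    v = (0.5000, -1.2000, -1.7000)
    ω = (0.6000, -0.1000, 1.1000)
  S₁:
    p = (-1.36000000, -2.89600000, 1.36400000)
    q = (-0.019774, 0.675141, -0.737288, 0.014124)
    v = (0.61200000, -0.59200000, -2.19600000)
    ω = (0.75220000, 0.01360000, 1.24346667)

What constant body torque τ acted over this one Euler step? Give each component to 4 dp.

τ = (0.1500, 0.0700, 0.1100)

ω₁ − ω₀ = (0.15220000, 0.11360000, 0.14346667)
ω₀×(Iω₀) = (-0.0022, 0.0132, 0.0024)
I·α + gyro = (0.1500, 0.0700, 0.1100)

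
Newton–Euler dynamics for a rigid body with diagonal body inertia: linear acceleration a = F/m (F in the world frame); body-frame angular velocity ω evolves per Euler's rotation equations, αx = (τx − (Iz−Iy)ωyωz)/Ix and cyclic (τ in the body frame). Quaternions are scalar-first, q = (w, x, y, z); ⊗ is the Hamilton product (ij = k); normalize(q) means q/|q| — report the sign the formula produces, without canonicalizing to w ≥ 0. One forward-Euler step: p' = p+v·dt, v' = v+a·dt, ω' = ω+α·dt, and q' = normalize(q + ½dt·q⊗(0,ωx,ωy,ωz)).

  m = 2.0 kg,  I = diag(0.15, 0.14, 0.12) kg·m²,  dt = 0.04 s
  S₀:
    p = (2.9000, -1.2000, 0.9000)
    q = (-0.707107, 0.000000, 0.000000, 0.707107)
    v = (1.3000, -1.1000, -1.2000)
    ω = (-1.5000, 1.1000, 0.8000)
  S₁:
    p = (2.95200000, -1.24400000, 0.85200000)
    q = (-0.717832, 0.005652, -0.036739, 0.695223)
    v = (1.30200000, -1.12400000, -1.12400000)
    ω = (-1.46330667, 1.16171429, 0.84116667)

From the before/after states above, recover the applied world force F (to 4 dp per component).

velocity change Δv = (0.00200000, -0.02400000, 0.07600000)
applied force F = (0.1000, -1.2000, 3.8000)

F = (0.1000, -1.2000, 3.8000)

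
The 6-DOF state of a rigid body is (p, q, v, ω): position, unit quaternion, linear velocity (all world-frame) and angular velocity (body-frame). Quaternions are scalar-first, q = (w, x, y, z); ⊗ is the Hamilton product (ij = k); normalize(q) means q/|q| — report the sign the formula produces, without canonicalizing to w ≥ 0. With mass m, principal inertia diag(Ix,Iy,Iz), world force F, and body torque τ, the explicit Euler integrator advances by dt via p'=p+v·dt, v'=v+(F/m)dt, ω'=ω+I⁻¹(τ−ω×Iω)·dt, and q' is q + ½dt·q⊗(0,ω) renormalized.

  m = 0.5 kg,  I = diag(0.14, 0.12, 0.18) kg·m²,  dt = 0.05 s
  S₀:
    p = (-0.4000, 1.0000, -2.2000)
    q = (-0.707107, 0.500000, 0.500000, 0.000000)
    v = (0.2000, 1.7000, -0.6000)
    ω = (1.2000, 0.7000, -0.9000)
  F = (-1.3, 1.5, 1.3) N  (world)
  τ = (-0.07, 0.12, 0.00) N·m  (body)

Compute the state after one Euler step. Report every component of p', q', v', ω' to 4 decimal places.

gyro term ω×Iω = (-0.0378, 0.0432, -0.0168)
α = I⁻¹(τ − ω×Iω) = (-0.2300, 0.6400, 0.0933)
ω + α·dt = (1.1885, 0.7320, -0.8953)
2q̇ = q⊗(0,ω) = (-0.9500000, -1.2985284, -0.0449749, 0.3863963)
q' = normalize(q + ½dt·q⊗(0,ω)) = (-0.7302, 0.4671, 0.4984, 0.0097)
a = F/m = (-2.6000, 3.0000, 2.6000)
p' = p + v·dt = (-0.3900, 1.0850, -2.2300)
new velocity v' = (0.0700, 1.8500, -0.4700)

p' = (-0.3900, 1.0850, -2.2300)
q' = (-0.7302, 0.4671, 0.4984, 0.0097)
v' = (0.0700, 1.8500, -0.4700)
ω' = (1.1885, 0.7320, -0.8953)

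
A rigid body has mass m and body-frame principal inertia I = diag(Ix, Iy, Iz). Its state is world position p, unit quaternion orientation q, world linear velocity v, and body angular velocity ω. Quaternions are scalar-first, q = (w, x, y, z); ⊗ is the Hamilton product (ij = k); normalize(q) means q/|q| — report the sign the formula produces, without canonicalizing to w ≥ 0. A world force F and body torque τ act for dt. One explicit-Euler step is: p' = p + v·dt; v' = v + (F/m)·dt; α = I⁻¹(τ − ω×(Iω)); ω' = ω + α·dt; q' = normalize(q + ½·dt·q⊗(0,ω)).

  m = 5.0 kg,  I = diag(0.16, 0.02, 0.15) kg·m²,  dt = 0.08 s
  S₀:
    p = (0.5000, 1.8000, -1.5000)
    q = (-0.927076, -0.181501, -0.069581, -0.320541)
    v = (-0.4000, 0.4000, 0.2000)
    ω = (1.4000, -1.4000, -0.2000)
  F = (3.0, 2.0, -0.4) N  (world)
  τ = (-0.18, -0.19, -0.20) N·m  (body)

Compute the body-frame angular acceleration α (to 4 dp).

precession coupling ω×(Iω) = (0.0364, -0.0028, 0.2744)
(τ − ω×Iω)/I = (-1.3525, -9.3600, -3.1627)

α = (-1.3525, -9.3600, -3.1627)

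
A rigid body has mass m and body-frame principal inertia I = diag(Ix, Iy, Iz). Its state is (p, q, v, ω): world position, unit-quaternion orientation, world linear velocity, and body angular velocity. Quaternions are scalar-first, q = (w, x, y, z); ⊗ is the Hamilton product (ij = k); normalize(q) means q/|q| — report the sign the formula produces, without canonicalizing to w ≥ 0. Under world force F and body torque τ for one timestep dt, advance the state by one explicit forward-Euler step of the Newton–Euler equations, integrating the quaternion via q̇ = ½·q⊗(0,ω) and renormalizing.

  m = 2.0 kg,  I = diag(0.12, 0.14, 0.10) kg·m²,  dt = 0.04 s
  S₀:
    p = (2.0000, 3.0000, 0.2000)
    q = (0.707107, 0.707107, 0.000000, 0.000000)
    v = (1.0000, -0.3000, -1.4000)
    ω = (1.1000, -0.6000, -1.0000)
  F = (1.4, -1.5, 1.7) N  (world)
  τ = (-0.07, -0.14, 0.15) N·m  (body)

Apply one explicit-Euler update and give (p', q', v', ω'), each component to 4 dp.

(τ − ω×Iω)/I = (-0.3833, -0.8429, 1.6320)
ω + α·dt = (1.0847, -0.6337, -0.9347)
2q̇ = q⊗(0,ω) = (-0.7778177, 0.7778177, 0.2828428, -1.1313712)
updated quaternion q' = (0.6912, 0.7223, 0.0057, -0.0226)
a = (0.7000, -0.7500, 0.8500)
p' = p + v·dt = (2.0400, 2.9880, 0.1440)
new velocity v' = (1.0280, -0.3300, -1.3660)

p' = (2.0400, 2.9880, 0.1440)
q' = (0.6912, 0.7223, 0.0057, -0.0226)
v' = (1.0280, -0.3300, -1.3660)
ω' = (1.0847, -0.6337, -0.9347)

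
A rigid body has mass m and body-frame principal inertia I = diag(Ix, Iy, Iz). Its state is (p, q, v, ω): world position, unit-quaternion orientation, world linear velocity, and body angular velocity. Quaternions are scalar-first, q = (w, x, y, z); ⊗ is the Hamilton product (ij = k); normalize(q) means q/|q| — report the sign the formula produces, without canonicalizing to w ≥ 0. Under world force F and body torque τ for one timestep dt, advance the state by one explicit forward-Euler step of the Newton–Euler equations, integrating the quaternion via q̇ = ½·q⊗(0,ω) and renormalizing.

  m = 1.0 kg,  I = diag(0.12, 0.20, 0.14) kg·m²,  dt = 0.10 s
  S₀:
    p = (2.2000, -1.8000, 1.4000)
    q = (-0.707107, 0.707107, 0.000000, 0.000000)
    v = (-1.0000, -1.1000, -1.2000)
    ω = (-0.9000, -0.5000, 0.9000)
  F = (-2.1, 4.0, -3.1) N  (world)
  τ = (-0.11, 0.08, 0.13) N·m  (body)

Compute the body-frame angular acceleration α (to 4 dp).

α = (-1.1417, 0.3190, 0.6714)

gyro term ω×Iω = (0.0270, 0.0162, 0.0360)
angular accel α = (-1.1417, 0.3190, 0.6714)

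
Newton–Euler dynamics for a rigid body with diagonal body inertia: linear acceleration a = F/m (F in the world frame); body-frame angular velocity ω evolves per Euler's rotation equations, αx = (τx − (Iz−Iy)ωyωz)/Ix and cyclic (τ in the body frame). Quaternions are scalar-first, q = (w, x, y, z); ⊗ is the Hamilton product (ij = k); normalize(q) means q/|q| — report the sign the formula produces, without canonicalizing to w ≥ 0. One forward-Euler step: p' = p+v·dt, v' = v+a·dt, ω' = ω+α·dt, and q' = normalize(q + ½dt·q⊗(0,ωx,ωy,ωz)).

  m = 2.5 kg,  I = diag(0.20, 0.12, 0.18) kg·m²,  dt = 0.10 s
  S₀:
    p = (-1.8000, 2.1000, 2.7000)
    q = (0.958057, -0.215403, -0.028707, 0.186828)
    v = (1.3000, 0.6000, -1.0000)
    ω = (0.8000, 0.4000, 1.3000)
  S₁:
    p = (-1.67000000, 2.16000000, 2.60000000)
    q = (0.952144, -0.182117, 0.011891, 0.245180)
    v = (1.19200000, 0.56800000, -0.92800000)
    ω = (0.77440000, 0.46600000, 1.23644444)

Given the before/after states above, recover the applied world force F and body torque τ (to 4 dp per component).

rate change Δω = (-0.02560000, 0.06600000, -0.06355556)
I·α + gyro = (-0.0200, 0.1000, -0.1400)
Δv = v₁−v₀ = (-0.10800000, -0.03200000, 0.07200000)
F = m·Δv/dt = (-2.7000, -0.8000, 1.8000)

F = (-2.7000, -0.8000, 1.8000)
τ = (-0.0200, 0.1000, -0.1400)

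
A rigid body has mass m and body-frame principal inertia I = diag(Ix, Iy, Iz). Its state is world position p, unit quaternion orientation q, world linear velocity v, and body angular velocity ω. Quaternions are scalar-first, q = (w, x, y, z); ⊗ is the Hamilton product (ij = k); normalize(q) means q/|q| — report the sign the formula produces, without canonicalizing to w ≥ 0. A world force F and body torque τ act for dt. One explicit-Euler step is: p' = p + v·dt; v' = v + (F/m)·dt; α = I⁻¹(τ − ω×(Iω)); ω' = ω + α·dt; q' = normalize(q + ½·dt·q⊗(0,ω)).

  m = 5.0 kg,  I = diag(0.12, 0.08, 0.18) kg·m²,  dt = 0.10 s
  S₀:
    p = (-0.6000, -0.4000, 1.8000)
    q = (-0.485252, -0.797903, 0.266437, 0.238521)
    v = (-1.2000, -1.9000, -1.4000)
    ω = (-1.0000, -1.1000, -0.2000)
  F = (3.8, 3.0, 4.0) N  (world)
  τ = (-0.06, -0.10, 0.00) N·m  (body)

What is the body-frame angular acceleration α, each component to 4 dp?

α = (-0.6833, -1.1000, 0.2444)

precession coupling ω×(Iω) = (0.0220, -0.0120, -0.0440)
(τ − ω×Iω)/I = (-0.6833, -1.1000, 0.2444)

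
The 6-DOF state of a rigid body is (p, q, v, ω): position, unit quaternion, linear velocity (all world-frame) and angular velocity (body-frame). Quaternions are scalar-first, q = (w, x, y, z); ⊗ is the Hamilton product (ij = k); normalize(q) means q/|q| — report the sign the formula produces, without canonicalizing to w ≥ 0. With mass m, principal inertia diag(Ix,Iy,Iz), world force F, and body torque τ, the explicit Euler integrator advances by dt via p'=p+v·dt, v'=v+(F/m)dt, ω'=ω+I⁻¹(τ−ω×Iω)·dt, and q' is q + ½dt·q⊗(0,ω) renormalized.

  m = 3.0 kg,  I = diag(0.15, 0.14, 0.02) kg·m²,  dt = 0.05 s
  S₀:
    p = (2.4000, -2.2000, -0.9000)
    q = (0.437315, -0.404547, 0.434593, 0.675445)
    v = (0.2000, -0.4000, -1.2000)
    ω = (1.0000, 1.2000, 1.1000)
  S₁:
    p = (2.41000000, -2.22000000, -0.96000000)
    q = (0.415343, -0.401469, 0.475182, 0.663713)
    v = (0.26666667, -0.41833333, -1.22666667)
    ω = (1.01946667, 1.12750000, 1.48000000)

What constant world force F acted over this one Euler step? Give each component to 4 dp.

v₁ − v₀ = (0.06666667, -0.01833333, -0.02666667)
F = m·Δv/dt = (4.0000, -1.1000, -1.6000)

F = (4.0000, -1.1000, -1.6000)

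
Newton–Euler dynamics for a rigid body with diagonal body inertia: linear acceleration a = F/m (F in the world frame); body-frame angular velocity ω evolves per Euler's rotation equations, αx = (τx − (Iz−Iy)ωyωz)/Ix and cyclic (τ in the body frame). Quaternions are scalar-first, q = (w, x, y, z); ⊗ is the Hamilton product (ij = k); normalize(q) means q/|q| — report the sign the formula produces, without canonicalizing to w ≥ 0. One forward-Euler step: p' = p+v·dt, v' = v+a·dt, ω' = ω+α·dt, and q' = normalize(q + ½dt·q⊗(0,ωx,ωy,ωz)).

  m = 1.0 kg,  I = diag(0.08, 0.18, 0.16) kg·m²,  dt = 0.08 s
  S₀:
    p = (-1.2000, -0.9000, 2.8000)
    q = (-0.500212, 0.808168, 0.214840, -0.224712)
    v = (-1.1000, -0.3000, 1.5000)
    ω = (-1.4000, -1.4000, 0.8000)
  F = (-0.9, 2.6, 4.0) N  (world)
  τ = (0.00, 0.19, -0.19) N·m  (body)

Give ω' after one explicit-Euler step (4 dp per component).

(τ − ω×Iω)/I = (-0.2800, 0.5578, -2.4125)
new body rate ω' = (-1.4224, -1.3554, 0.6070)

ω' = (-1.4224, -1.3554, 0.6070)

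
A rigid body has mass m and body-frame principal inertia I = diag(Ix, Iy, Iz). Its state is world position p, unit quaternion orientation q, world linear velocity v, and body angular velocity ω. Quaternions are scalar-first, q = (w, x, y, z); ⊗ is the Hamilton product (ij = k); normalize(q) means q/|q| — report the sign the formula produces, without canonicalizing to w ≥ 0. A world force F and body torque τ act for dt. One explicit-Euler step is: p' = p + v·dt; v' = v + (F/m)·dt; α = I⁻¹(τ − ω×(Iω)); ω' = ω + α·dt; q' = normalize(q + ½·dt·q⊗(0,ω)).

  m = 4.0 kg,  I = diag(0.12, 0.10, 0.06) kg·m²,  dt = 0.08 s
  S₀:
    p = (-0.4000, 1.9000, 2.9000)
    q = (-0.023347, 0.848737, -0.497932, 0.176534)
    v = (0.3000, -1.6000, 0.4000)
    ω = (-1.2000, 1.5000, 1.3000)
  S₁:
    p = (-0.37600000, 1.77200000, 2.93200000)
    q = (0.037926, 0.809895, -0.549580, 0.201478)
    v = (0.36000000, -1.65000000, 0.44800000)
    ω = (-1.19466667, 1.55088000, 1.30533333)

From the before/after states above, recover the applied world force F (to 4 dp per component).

F = (3.0000, -2.5000, 2.4000)

v₁ − v₀ = (0.06000000, -0.05000000, 0.04800000)
F = m·Δv/dt = (3.0000, -2.5000, 2.4000)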